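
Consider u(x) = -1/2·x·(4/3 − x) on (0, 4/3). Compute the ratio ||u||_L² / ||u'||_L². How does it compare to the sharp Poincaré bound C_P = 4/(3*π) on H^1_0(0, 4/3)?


||u||_L² / ||u'||_L² = 2*sqrt(10)/15 < C_P = 4/(3*π).

u(x) = -1/2·x·(4/3 − x), so u'(x) = x - 2/3.
u(x) = -1/2·x·(4/3 − x) vanishes at x = 0 and x = 4/3, so u ∈ H^1_0(0, 4/3). Differentiate via the product rule and integrate the resulting polynomials term by term.
  ∫_0^4/3 u² dx = ∫_0^4/3 (x^4/4 - 2*x^3/3 + 4*x^2/9) dx. Term by term:
    ∫_0^4/3 x^4/4 dx = 256/1215;  ∫_0^4/3 -2*x^3/3 dx = -128/243;  ∫_0^4/3 4*x^2/9 dx = 256/729.
  Sum: 256/1215 − 128/243 + 256/729 = 128/3645.
  ∫_0^4/3 (u')² dx = ∫_0^4/3 (x^2 - 4*x/3 + 4/9) dx. Term by term:
    ∫_0^4/3 x^2 dx = 64/81;  ∫_0^4/3 -4*x/3 dx = -32/27;  ∫_0^4/3 4/9 dx = 16/27.
  Sum: 64/81 − 32/27 + 16/27 = 16/81.
∫_0^4/3 u² dx = 128/3645, so ||u||_L² = 8*sqrt(10)/135.
∫_0^4/3 (u')² dx = 16/81, so ||u'||_L² = 4/9.
Ratio ||u||_L² / ||u'||_L² = 2*sqrt(10)/15.
Sharp Poincaré constant on H^1_0(0, 4/3) is C_P = L/π = 4/(3*π), achieved by sin(3*π/4·x).
A polynomial bump cannot attain the sharp Poincaré constant (only the first sine eigenfunction does), so the ratio is strictly less than C_P, consistent with ||u||_L² ≤ C_P ||u'||_L².


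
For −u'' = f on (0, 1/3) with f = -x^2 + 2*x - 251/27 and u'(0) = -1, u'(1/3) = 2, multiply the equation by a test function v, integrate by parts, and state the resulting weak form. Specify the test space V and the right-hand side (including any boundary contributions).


V = H^1(0, 1/3) (v unrestricted at boundary; u is determined up to an additive constant); weak form: ∫_0^1/3 u'v' dx = ∫_0^1/3 (-x^2 + 2*x - 251/27) v dx + 2·v(1/3) + v(0) for all v ∈ V.

Multiply both sides by a test function v and integrate from 0 to 1/3:
  ∫_0^1/3 −u''(x) v(x) dx = ∫_0^1/3 f(x) v(x) dx.
Integrate the LHS by parts once:
  ∫_0^1/3 −u'' v dx = −[u'(x) v(x)]_0^1/3 + ∫_0^1/3 u'(x) v'(x) dx.
Thus ∫_0^1/3 u'(x) v'(x) dx = ∫_0^1/3 f(x) v(x) dx + [u'(x) v(x)]_0^1/3.
Choose V so that boundary terms are either known or forced to vanish.
u has inhomogeneous Neumann u'(0) = -1, u'(1/3) = 2. [u' v]_0^1/3 = (2)·v(1/3) − (-1)·v(0) = 2·v(1/3) + v(0). Take V = H^1(0, 1/3); boundary term becomes part of RHS.
Weak formulation: find u (satisfying any essential BC) such that ∫_0^1/3 u'(x) v'(x) dx = ∫_0^1/3 f v dx + 2·v(1/3) + v(0) for all v ∈ V (Neumann data are natural BCs: they enter the RHS as boundary terms).
Substituting f(x) = -x^2 + 2*x - 251/27, the right-hand side is ∫_0^1/3 (-x^2 + 2*x - 251/27) v dx + 2·v(1/3) + v(0).
Compatibility check (pure Neumann): taking v ≡ 1 ∈ V gives 0 = ∫_0^1/3 f dx + (2) − (-1), i.e. ∫_0^1/3 f dx must equal u'(0) − u'(1/3) = -3. Indeed ∫_0^1/3 (-x^2 + 2*x - 251/27) dx = -3, so the data are compatible. The solution is then unique only up to an additive constant (fix it e.g. by requiring ∫_0^1/3 u dx = 0).


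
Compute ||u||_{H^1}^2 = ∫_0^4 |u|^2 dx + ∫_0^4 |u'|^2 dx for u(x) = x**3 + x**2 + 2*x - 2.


||u||_{H^1}^2 = 810016/105

The H^1 norm (squared) on an interval (0, L) is
  ||u||_{H^1}^2 = ∫_0^L u(x)^2 dx + ∫_0^L u'(x)^2 dx.
Compute u'(x) = 3*x**2 + 2*x + 2.
Then u(x)^2 = x**6 + 2*x**5 + 5*x**4 - 8*x + 4 and u'(x)^2 = 9*x**4 + 12*x**3 + 16*x**2 + 8*x + 4.
Integrate each monomial from 0 to 4 using ∫_0^4 c·x^n dx = c·4^(n+1)/(n+1):
  ∫_0^4 u(x)^2 dx = ∫_0^4 (x^6 + 2*x^5 + 5*x^4 - 8*x + 4) dx. Term by term:
    ∫_0^4 x^6 dx = 16384/7;  ∫_0^4 2*x^5 dx = 4096/3;  ∫_0^4 5*x^4 dx = 1024;
    ∫_0^4 -8*x dx = -64;  ∫_0^4 4 dx = 16.
  Sum: 16384/7 + 4096/3 + 1024 − 64 + 16 = 98320/21.
  ∫_0^4 u'(x)^2 dx = ∫_0^4 (9*x^4 + 12*x^3 + 16*x^2 + 8*x + 4) dx. Term by term:
    ∫_0^4 9*x^4 dx = 9216/5;  ∫_0^4 12*x^3 dx = 768;  ∫_0^4 16*x^2 dx = 1024/3;
    ∫_0^4 8*x dx = 64;  ∫_0^4 4 dx = 16.
  Sum: 9216/5 + 768 + 1024/3 + 64 + 16 = 45488/15.
Adding: ||u||_{H^1}^2 = 98320/21 + 45488/15 = 810016/105.


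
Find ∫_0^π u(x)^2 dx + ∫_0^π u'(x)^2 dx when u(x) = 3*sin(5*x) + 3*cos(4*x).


||u||_{H^1(0,π)}^2 = 340 + 387*π/2

u'(x) = -12*sin(4*x) + 15*cos(5*x).
Expand u² and (u')² and integrate term by term on (0, π), using: for integers n ≥ 1, ∫_0^π sin²(nx) dx = ∫_0^π cos²(nx) dx = π/2; for n ≠ n', ∫_0^π sin(nx)sin(n'x) dx = ∫_0^π cos(nx)cos(n'x) dx = 0; and by product-to-sum, ∫_0^π sin(nx)cos(n'x) dx = ½∫_0^π [sin((n+n')x) + sin((n−n')x)] dx, which is 0 when n+n' is even and 2n/(n²−n'²) when n+n' is odd (it need not vanish on (0, π)).
  u² squared terms: (3)²·∫cos(4x)² dx = 9·π/2 = 9*π/2;  (3)²·∫sin(5x)² dx = 9·π/2 = 9*π/2.
  u² cross terms: 2·(3)·(3)·∫cos(4x)·sin(5x) dx = 18·(10/9) = 20.
  So ∫_0^π u² dx = 9*π/2 + 9*π/2 + 20 = 20 + 9*π.
  (u')² squared terms: (-12)²·∫sin(4x)² dx = 144·π/2 = 72*π;  (15)²·∫cos(5x)² dx = 225·π/2 = 225*π/2.
  (u')² cross terms: 2·(-12)·(15)·∫sin(4x)·cos(5x) dx = -360·(-8/9) = 320.
  So ∫_0^π (u')² dx = 72*π + 225*π/2 + 320 = 320 + 369*π/2.
||u||_{H^1}^2 = (20 + 9*π) + (320 + 369*π/2) = 340 + 387*π/2.


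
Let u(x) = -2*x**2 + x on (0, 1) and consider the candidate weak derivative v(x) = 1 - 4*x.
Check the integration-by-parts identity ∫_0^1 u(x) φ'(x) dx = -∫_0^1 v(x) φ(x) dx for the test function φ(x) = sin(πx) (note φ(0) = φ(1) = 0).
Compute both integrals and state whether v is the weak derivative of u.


LHS = 2/π, RHS = 2/π. Yes, v = u' weakly.

u(x) = -2*x**2 + x, classical derivative u'(x) = 1 - 4*x.
φ(x) = sin(πx), so φ'(x) = π*cos(π*x).
Note φ(0) = φ(1) = 0, so the boundary term u·φ vanishes.
LHS = ∫_0^1 u(x) φ'(x) dx = ∫_0^1 (-2*π*x^2*cos(π*x) + π*x*cos(π*x)) dx. Term by term:
  ∫_0^1 π*x*cos(π*x) dx = -2/π;  ∫_0^1 -2*π*x^2*cos(π*x) dx = 4/π.
Sum: -2/π + 4/π = 2/π.
So LHS = 2/π.
∫_0^1 v(x) φ(x) dx = ∫_0^1 (-4*x*sin(π*x) + sin(π*x)) dx. Term by term:
  ∫_0^1 -4*x*sin(π*x) dx = -4/π;  ∫_0^1 sin(π*x) dx = 2/π.
Sum: -4/π + 2/π = -2/π.
So RHS = -∫_0^1 v(x) φ(x) dx = 2/π.
LHS = RHS, so the identity holds for this test φ.
Moreover u is smooth here and v(x) = u'(x) = 1 - 4*x pointwise, so the identity holds for every test function. Hence v is the weak derivative of u.


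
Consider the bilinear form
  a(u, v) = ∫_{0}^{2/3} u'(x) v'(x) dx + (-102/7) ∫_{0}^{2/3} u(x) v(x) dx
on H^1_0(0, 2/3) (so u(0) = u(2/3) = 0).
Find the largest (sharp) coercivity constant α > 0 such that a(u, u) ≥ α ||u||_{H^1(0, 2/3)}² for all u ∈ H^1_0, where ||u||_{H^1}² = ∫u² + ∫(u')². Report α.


α = 3*(-136 + 21*π^2)/(7*(4 + 9*π^2))

Coercivity of a(·,·) on H^1_0(0, 2/3) means a(u, u) ≥ α ||u||_{H^1}² for every u ∈ H^1_0.
The interval has length L = 2/3, and Poincaré/coercivity depend only on L. Here a(u, u) = ∫(u')² + (-102/7)·∫u².
Here c = -102/7 < 0 with |c| < (π/L)² = 9*π^2/4, so coercivity still holds. The condition a(u,u) ≥ α||u||_{H^1}² reads (1−α)∫(u')² ≥ (α−c)∫u². Any admissible α is ≤ 1 (rapidly oscillating u have ∫u²/∫(u')² → 0), and α = 1 would force 0 ≥ (1−c)∫u², impossible since c < 1; so 1−α > 0. By the sharp Poincaré inequality on H^1_0 of an interval of length L, ∫(u')² ≥ (π/L)²∫u² with equality for the first sine mode sin(π(x−x₀)/L) (x₀ the left endpoint), so the inequality holds for all u iff (1−α)(π/L)² ≥ α − c, i.e. α ≤ ((π/L)² + c)/((π/L)² + 1) = (1 + c(L/π)²)/(1 + (L/π)²). (Direct route, valid since c ≤ 0: Poincaré gives c∫u² ≥ c(L/π)²∫(u')², so a(u,u) ≥ (1 + c(L/π)²)∫(u')², while ||u||_{H^1}² ≤ (1 + (L/π)²)∫(u')²; dividing yields the same α.) With (π/L)² = 9*π^2/4 and c = -102/7, the largest admissible constant is α = ((π/L)² + c)/((π/L)² + 1).
Simplifying, α = 3*(-136 + 21*π^2)/(7*(4 + 9*π^2)).


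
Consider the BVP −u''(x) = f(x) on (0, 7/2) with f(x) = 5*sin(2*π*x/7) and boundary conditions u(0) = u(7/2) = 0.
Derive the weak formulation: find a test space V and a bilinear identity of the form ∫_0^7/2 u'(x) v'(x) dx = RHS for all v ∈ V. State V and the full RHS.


V = H^1_0(0, 7/2) (so v(0) = v(7/2) = 0); weak form: ∫_0^7/2 u'v' dx = ∫_0^7/2 (5*sin(2*π*x/7)) v dx for all v ∈ V.

Multiply both sides by a test function v and integrate from 0 to 7/2:
  ∫_0^7/2 −u''(x) v(x) dx = ∫_0^7/2 f(x) v(x) dx.
Integrate the LHS by parts once:
  ∫_0^7/2 −u'' v dx = −[u'(x) v(x)]_0^7/2 + ∫_0^7/2 u'(x) v'(x) dx.
Thus ∫_0^7/2 u'(x) v'(x) dx = ∫_0^7/2 f(x) v(x) dx + [u'(x) v(x)]_0^7/2.
Choose V so that boundary terms are either known or forced to vanish.
u is Dirichlet: u(0) = u(7/2) = 0. Let V = H^1_0(0, 7/2); then v(0) = v(7/2) = 0, and [u' v]_0^7/2 = 0.
Weak formulation: find u (satisfying any essential BC) such that ∫_0^7/2 u'(x) v'(x) dx = ∫_0^7/2 f v dx for all v ∈ V.
Substituting f(x) = 5*sin(2*π*x/7), the right-hand side is ∫_0^7/2 (5*sin(2*π*x/7)) v dx.


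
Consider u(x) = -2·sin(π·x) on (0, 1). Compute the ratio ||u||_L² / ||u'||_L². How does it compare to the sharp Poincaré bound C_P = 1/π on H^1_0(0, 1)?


||u||_L² / ||u'||_L² = 1/π = C_P.

u(x) = -2·sin(π·x), so u'(x) = -2*π*cos(π*x).
Writing u(x) = A·sin(kπx/L) with A = -2 and k = 1, use ∫_0^L sin²(kπx/L) dx = L/2 and ∫_0^L cos²(kπx/L) dx = L/2.
u² = 4·sin²(π·x) and (u')² = 4*π^2·cos²(π·x), and each of sin², cos² integrates to L/2 = 1/2 over (0, 1).
∫_0^1 u² dx = 2, so ||u||_L² = sqrt(2).
∫_0^1 (u')² dx = 2*π^2, so ||u'||_L² = sqrt(2)*π.
Ratio ||u||_L² / ||u'||_L² = 1/π.
Sharp Poincaré constant on H^1_0(0, 1) is C_P = L/π = 1/π, achieved by sin(π·x).
This is the k = 1 eigenfunction (up to amplitude), so the ratio equals the sharp Poincaré constant exactly.


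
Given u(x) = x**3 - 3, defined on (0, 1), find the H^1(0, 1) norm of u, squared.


||u||_{H^1}^2 = 661/70

The H^1 norm (squared) on an interval (0, L) is
  ||u||_{H^1}^2 = ∫_0^L u(x)^2 dx + ∫_0^L u'(x)^2 dx.
Compute u'(x) = 3*x**2.
Then u(x)^2 = x**6 - 6*x**3 + 9 and u'(x)^2 = 9*x**4.
Integrate each monomial from 0 to 1 using ∫_0^1 c·x^n dx = c·1^(n+1)/(n+1):
  ∫_0^1 u(x)^2 dx = ∫_0^1 (x^6 - 6*x^3 + 9) dx. Term by term:
    ∫_0^1 x^6 dx = 1/7;  ∫_0^1 -6*x^3 dx = -3/2;  ∫_0^1 9 dx = 9.
  Sum: 1/7 − 3/2 + 9 = 107/14.
  ∫_0^1 u'(x)^2 dx = ∫_0^1 (9*x^4) dx. Term by term:
    ∫_0^1 9*x^4 dx = 9/5.
Adding: ||u||_{H^1}^2 = 107/14 + 9/5 = 661/70.


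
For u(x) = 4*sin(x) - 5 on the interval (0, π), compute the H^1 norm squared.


||u||_{H^1(0,π)}^2 = -80 + 41*π

u'(x) = 4*cos(x).
Expand u² and (u')² and integrate term by term on (0, π), using: for integers n ≥ 1, ∫_0^π sin²(nx) dx = ∫_0^π cos²(nx) dx = π/2; for n ≠ n', ∫_0^π sin(nx)sin(n'x) dx = ∫_0^π cos(nx)cos(n'x) dx = 0; and by product-to-sum, ∫_0^π sin(nx)cos(n'x) dx = ½∫_0^π [sin((n+n')x) + sin((n−n')x)] dx, which is 0 when n+n' is even and 2n/(n²−n'²) when n+n' is odd (it need not vanish on (0, π)). For the constant mode: ∫_0^π 1 dx = π, ∫_0^π cos(nx) dx = 0, ∫_0^π sin(nx) dx = (1−(−1)^n)/n.
  u² squared terms: (-5)²·∫1 dx = 25·π = 25*π;  (4)²·∫sin(x)² dx = 16·π/2 = 8*π.
  u² cross terms: 2·(-5)·(4)·∫1·sin(x) dx = -40·(2) = -80.
  So ∫_0^π u² dx = 25*π + 8*π − 80 = -80 + 33*π.
  (u')² squared terms: (4)²·∫cos(x)² dx = 16·π/2 = 8*π.
  So ∫_0^π (u')² dx = 8*π.
||u||_{H^1}^2 = (-80 + 33*π) + (8*π) = -80 + 41*π.


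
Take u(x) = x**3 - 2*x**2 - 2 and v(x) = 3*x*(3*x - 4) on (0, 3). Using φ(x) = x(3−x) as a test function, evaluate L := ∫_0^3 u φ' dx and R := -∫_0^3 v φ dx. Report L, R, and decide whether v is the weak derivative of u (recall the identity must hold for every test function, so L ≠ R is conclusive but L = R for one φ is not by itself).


LHS = -189/20, RHS = -567/20. No, v is not the weak derivative of u.

u(x) = x**3 - 2*x**2 - 2, classical derivative u'(x) = 3*x**2 - 4*x.
φ(x) = x(3−x), so φ'(x) = 3 - 2*x.
Note φ(0) = φ(3) = 0, so the boundary term u·φ vanishes.
LHS = ∫_0^3 u(x) φ'(x) dx = ∫_0^3 (-2*x^4 + 7*x^3 - 6*x^2 + 4*x - 6) dx. Term by term:
  ∫_0^3 -2*x^4 dx = -486/5;  ∫_0^3 7*x^3 dx = 567/4;  ∫_0^3 -6*x^2 dx = -54;
  ∫_0^3 4*x dx = 18;  ∫_0^3 -6 dx = -18.
Sum: -486/5 + 567/4 − 54 + 18 − 18 = -189/20.
So LHS = -189/20.
∫_0^3 v(x) φ(x) dx = ∫_0^3 (-9*x^4 + 39*x^3 - 36*x^2) dx. Term by term:
  ∫_0^3 -9*x^4 dx = -2187/5;  ∫_0^3 39*x^3 dx = 3159/4;  ∫_0^3 -36*x^2 dx = -324.
Sum: -2187/5 + 3159/4 − 324 = 567/20.
So RHS = -∫_0^3 v(x) φ(x) dx = -567/20.
LHS − RHS = 189/10 ≠ 0, so the identity fails.
(For a valid weak derivative the identity must hold for EVERY test function, in particular this one. The failure shows v is NOT the weak derivative of u.)
Correct weak derivative would be u'(x) = 3*x**2 - 4*x.


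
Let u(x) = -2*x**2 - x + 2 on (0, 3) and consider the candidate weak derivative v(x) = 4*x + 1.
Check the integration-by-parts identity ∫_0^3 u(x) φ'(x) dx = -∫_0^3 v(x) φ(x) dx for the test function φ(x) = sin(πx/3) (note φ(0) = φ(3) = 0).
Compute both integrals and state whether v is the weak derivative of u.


LHS = 42/π, RHS = -42/π. No, v is not the weak derivative of u.

u(x) = -2*x**2 - x + 2, classical derivative u'(x) = -4*x - 1.
φ(x) = sin(πx/3), so φ'(x) = π*cos(π*x/3)/3.
Note φ(0) = φ(3) = 0, so the boundary term u·φ vanishes.
LHS = ∫_0^3 u(x) φ'(x) dx = ∫_0^3 (-2*π*x^2*cos(π*x/3)/3 - π*x*cos(π*x/3)/3 + 2*π*cos(π*x/3)/3) dx. Term by term:
  ∫_0^3 2*π*cos(π*x/3)/3 dx = 0;  ∫_0^3 -2*π*x^2*cos(π*x/3)/3 dx = 36/π;  ∫_0^3 -π*x*cos(π*x/3)/3 dx = 6/π.
Sum: 0 + 36/π + 6/π = 42/π.
So LHS = 42/π.
∫_0^3 v(x) φ(x) dx = ∫_0^3 (4*x*sin(π*x/3) + sin(π*x/3)) dx. Term by term:
  ∫_0^3 4*x*sin(π*x/3) dx = 36/π;  ∫_0^3 sin(π*x/3) dx = 6/π.
Sum: 36/π + 6/π = 42/π.
So RHS = -∫_0^3 v(x) φ(x) dx = -42/π.
LHS − RHS = 84/π ≠ 0, so the identity fails.
(For a valid weak derivative the identity must hold for EVERY test function, in particular this one. The failure shows v is NOT the weak derivative of u.)
Correct weak derivative would be u'(x) = -4*x - 1.


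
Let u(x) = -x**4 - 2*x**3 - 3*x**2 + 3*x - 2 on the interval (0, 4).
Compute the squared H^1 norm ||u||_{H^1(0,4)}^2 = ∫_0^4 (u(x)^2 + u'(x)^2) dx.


||u||_{H^1}^2 = 11312908/63

The H^1 norm (squared) on an interval (0, L) is
  ||u||_{H^1}^2 = ∫_0^L u(x)^2 dx + ∫_0^L u'(x)^2 dx.
Compute u'(x) = -4*x**3 - 6*x**2 - 6*x + 3.
Then u(x)^2 = x**8 + 4*x**7 + 10*x**6 + 6*x**5 + x**4 - 10*x**3 + 21*x**2 - 12*x + 4 and u'(x)^2 = 16*x**6 + 48*x**5 + 84*x**4 + 48*x**3 - 36*x + 9.
Integrate each monomial from 0 to 4 using ∫_0^4 c·x^n dx = c·4^(n+1)/(n+1):
  ∫_0^4 u(x)^2 dx = ∫_0^4 (x^8 + 4*x^7 + 10*x^6 + 6*x^5 + x^4 - 10*x^3 + 21*x^2 - 12*x + 4) dx. Term by term:
    ∫_0^4 x^8 dx = 262144/9;  ∫_0^4 4*x^7 dx = 32768;  ∫_0^4 10*x^6 dx = 163840/7;
    ∫_0^4 6*x^5 dx = 4096;  ∫_0^4 x^4 dx = 1024/5;  ∫_0^4 -10*x^3 dx = -640;
    ∫_0^4 21*x^2 dx = 448;  ∫_0^4 -12*x dx = -96;  ∫_0^4 4 dx = 16.
  Sum: 262144/9 + 32768 + 163840/7 + 4096 + 1024/5 − 640 + 448 − 96 + 16 = 28138832/315.
  ∫_0^4 u'(x)^2 dx = ∫_0^4 (16*x^6 + 48*x^5 + 84*x^4 + 48*x^3 - 36*x + 9) dx. Term by term:
    ∫_0^4 16*x^6 dx = 262144/7;  ∫_0^4 48*x^5 dx = 32768;  ∫_0^4 84*x^4 dx = 86016/5;
    ∫_0^4 48*x^3 dx = 3072;  ∫_0^4 -36*x dx = -288;  ∫_0^4 9 dx = 36.
  Sum: 262144/7 + 32768 + 86016/5 + 3072 − 288 + 36 = 3158412/35.
Adding: ||u||_{H^1}^2 = 28138832/315 + 3158412/35 = 11312908/63.


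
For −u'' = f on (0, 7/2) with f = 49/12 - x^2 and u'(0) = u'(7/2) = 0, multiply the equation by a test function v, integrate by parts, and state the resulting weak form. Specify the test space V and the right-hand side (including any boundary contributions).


V = H^1(0, 7/2) (no boundary constraint on v; u is determined up to an additive constant); weak form: ∫_0^7/2 u'v' dx = ∫_0^7/2 (49/12 - x^2) v dx for all v ∈ V.

Multiply both sides by a test function v and integrate from 0 to 7/2:
  ∫_0^7/2 −u''(x) v(x) dx = ∫_0^7/2 f(x) v(x) dx.
Integrate the LHS by parts once:
  ∫_0^7/2 −u'' v dx = −[u'(x) v(x)]_0^7/2 + ∫_0^7/2 u'(x) v'(x) dx.
Thus ∫_0^7/2 u'(x) v'(x) dx = ∫_0^7/2 f(x) v(x) dx + [u'(x) v(x)]_0^7/2.
Choose V so that boundary terms are either known or forced to vanish.
u has homogeneous Neumann: u'(0) = u'(7/2) = 0. So [u' v]_0^7/2 = 0·v(7/2) − 0·v(0) = 0 for any v; take V = H^1(0, 7/2).
Weak formulation: find u (satisfying any essential BC) such that ∫_0^7/2 u'(x) v'(x) dx = ∫_0^7/2 f v dx for all v ∈ V (homogeneous Neumann, so boundary terms vanish).
Substituting f(x) = 49/12 - x^2, the right-hand side is ∫_0^7/2 (49/12 - x^2) v dx.
Compatibility check (pure Neumann): taking v ≡ 1 ∈ V gives 0 = ∫_0^7/2 f dx + (0) − (0), i.e. ∫_0^7/2 f dx must equal u'(0) − u'(7/2) = 0. Indeed ∫_0^7/2 (49/12 - x^2) dx = 0, so the data are compatible. The solution is then unique only up to an additive constant (fix it e.g. by requiring ∫_0^7/2 u dx = 0).


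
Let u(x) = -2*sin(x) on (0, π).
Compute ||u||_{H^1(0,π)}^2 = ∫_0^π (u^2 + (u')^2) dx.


||u||_{H^1(0,π)}^2 = 4*π

u'(x) = -2*cos(x).
Expand u² and (u')² and integrate term by term on (0, π), using: for integers n ≥ 1, ∫_0^π sin²(nx) dx = ∫_0^π cos²(nx) dx = π/2; for n ≠ n', ∫_0^π sin(nx)sin(n'x) dx = ∫_0^π cos(nx)cos(n'x) dx = 0; and by product-to-sum, ∫_0^π sin(nx)cos(n'x) dx = ½∫_0^π [sin((n+n')x) + sin((n−n')x)] dx, which is 0 when n+n' is even and 2n/(n²−n'²) when n+n' is odd (it need not vanish on (0, π)).
  u² squared terms: (-2)²·∫sin(x)² dx = 4·π/2 = 2*π.
  So ∫_0^π u² dx = 2*π.
  (u')² squared terms: (-2)²·∫cos(x)² dx = 4·π/2 = 2*π.
  So ∫_0^π (u')² dx = 2*π.
||u||_{H^1}^2 = (2*π) + (2*π) = 4*π.


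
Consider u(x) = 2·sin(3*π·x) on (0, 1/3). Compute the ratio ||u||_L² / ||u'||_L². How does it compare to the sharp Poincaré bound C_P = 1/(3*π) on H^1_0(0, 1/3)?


||u||_L² / ||u'||_L² = 1/(3*π) = C_P.

u(x) = 2·sin(3*π·x), so u'(x) = 6*π*cos(3*π*x).
Writing u(x) = A·sin(kπx/L) with A = 2 and k = 1, use ∫_0^L sin²(kπx/L) dx = L/2 and ∫_0^L cos²(kπx/L) dx = L/2.
u² = 4·sin²(3*π·x) and (u')² = 36*π^2·cos²(3*π·x), and each of sin², cos² integrates to L/2 = 1/6 over (0, 1/3).
∫_0^1/3 u² dx = 2/3, so ||u||_L² = sqrt(6)/3.
∫_0^1/3 (u')² dx = 6*π^2, so ||u'||_L² = sqrt(6)*π.
Ratio ||u||_L² / ||u'||_L² = 1/(3*π).
Sharp Poincaré constant on H^1_0(0, 1/3) is C_P = L/π = 1/(3*π), achieved by sin(3*π·x).
This is the k = 1 eigenfunction (up to amplitude), so the ratio equals the sharp Poincaré constant exactly.


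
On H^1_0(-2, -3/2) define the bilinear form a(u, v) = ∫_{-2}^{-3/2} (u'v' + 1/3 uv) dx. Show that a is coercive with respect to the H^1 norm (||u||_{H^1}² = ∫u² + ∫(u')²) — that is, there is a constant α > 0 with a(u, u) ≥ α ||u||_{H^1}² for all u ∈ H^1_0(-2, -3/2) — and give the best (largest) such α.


α = (1 + 12*π^2)/(3*(1 + 4*π^2))

Coercivity of a(·,·) on H^1_0(-2, -3/2) means a(u, u) ≥ α ||u||_{H^1}² for every u ∈ H^1_0.
The interval has length L = 1/2, and Poincaré/coercivity depend only on L. Here a(u, u) = ∫(u')² + (1/3)·∫u².
Here 0 < c = 1/3 < 1. The condition a(u,u) ≥ α||u||_{H^1}² reads (1−α)∫(u')² ≥ (α−c)∫u². Any admissible α is ≤ 1 (rapidly oscillating u have ∫u²/∫(u')² → 0), and α = 1 would force 0 ≥ (1−c)∫u², impossible since c < 1; so 1−α > 0. By the sharp Poincaré inequality on H^1_0 of an interval of length L, ∫(u')² ≥ (π/L)²∫u² with equality for the first sine mode sin(π(x−x₀)/L) (x₀ the left endpoint), so the inequality holds for all u iff (1−α)(π/L)² ≥ α − c, i.e. α ≤ ((π/L)² + c)/((π/L)² + 1) = (1 + c(L/π)²)/(1 + (L/π)²). With (π/L)² = 4*π^2 and c = 1/3, the largest admissible constant is α = ((π/L)² + c)/((π/L)² + 1).
Simplifying, α = (1 + 12*π^2)/(3*(1 + 4*π^2)).


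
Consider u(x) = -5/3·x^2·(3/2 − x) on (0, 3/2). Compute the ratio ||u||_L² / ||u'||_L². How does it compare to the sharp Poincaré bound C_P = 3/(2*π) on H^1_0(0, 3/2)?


||u||_L² / ||u'||_L² = 3*sqrt(14)/28 < C_P = 3/(2*π).

u(x) = -5/3·x^2·(3/2 − x), so u'(x) = 5*x*(x - 1).
u(x) = -5/3·x^2·(3/2 − x) vanishes at x = 0 and x = 3/2, so u ∈ H^1_0(0, 3/2). Differentiate via the product rule and integrate the resulting polynomials term by term.
  ∫_0^3/2 u² dx = ∫_0^3/2 (25*x^6/9 - 25*x^5/3 + 25*x^4/4) dx. Term by term:
    ∫_0^3/2 25*x^6/9 dx = 6075/896;  ∫_0^3/2 -25*x^5/3 dx = -2025/128;  ∫_0^3/2 25*x^4/4 dx = 1215/128.
  Sum: 6075/896 − 2025/128 + 1215/128 = 405/896.
  ∫_0^3/2 (u')² dx = ∫_0^3/2 (25*x^4 - 50*x^3 + 25*x^2) dx. Term by term:
    ∫_0^3/2 25*x^4 dx = 1215/32;  ∫_0^3/2 -50*x^3 dx = -2025/32;  ∫_0^3/2 25*x^2 dx = 225/8.
  Sum: 1215/32 − 2025/32 + 225/8 = 45/16.
∫_0^3/2 u² dx = 405/896, so ||u||_L² = 9*sqrt(70)/112.
∫_0^3/2 (u')² dx = 45/16, so ||u'||_L² = 3*sqrt(5)/4.
Ratio ||u||_L² / ||u'||_L² = 3*sqrt(14)/28.
Sharp Poincaré constant on H^1_0(0, 3/2) is C_P = L/π = 3/(2*π), achieved by sin(2*π/3·x).
A polynomial bump cannot attain the sharp Poincaré constant (only the first sine eigenfunction does), so the ratio is strictly less than C_P, consistent with ||u||_L² ≤ C_P ||u'||_L².


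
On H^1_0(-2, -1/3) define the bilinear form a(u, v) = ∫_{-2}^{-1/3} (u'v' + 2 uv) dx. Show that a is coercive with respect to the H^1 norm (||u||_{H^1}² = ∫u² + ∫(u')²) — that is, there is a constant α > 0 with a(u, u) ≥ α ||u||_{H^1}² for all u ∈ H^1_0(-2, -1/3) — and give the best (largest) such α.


α = 1

Coercivity of a(·,·) on H^1_0(-2, -1/3) means a(u, u) ≥ α ||u||_{H^1}² for every u ∈ H^1_0.
The interval has length L = 5/3, and Poincaré/coercivity depend only on L. Here a(u, u) = ∫(u')² + (2)·∫u².
Here c = 2 ≥ 1, so a(u,u) = ∫(u')² + c∫u² ≥ ∫(u')² + ∫u² = ||u||_{H^1}², i.e. α = 1 works. No larger α is possible: a(u,u) ≥ α||u||_{H^1}² means (1−α)∫(u')² ≥ (α−c)∫u², and for the modes u_n = sin(nπ(x−x₀)/L) (x₀ the left endpoint) one has ∫u_n²/∫(u_n')² = (L/(nπ))² → 0, so a(u_n,u_n)/||u_n||_{H^1}² → 1. Hence the optimal constant is α = 1.
Therefore α = 1.


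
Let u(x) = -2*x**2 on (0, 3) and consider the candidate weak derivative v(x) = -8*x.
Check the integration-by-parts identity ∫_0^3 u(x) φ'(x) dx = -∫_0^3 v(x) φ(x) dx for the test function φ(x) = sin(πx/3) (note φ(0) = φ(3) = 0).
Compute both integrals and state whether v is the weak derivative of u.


LHS = 36/π, RHS = 72/π. No, v is not the weak derivative of u.

u(x) = -2*x**2, classical derivative u'(x) = -4*x.
φ(x) = sin(πx/3), so φ'(x) = π*cos(π*x/3)/3.
Note φ(0) = φ(3) = 0, so the boundary term u·φ vanishes.
LHS = ∫_0^3 u(x) φ'(x) dx = ∫_0^3 (-2*π*x^2*cos(π*x/3)/3) dx. Term by term:
  ∫_0^3 -2*π*x^2*cos(π*x/3)/3 dx = 36/π.
So LHS = 36/π.
∫_0^3 v(x) φ(x) dx = ∫_0^3 (-8*x*sin(π*x/3)) dx. Term by term:
  ∫_0^3 -8*x*sin(π*x/3) dx = -72/π.
So RHS = -∫_0^3 v(x) φ(x) dx = 72/π.
LHS − RHS = -36/π ≠ 0, so the identity fails.
(For a valid weak derivative the identity must hold for EVERY test function, in particular this one. The failure shows v is NOT the weak derivative of u.)
Correct weak derivative would be u'(x) = -4*x.


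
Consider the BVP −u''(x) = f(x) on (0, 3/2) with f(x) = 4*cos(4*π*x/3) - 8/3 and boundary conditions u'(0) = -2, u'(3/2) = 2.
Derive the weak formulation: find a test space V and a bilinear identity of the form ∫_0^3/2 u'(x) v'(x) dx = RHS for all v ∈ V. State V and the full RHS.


V = H^1(0, 3/2) (v unrestricted at boundary; u is determined up to an additive constant); weak form: ∫_0^3/2 u'v' dx = ∫_0^3/2 (4*cos(4*π*x/3) - 8/3) v dx + 2·v(3/2) + 2·v(0) for all v ∈ V.

Multiply both sides by a test function v and integrate from 0 to 3/2:
  ∫_0^3/2 −u''(x) v(x) dx = ∫_0^3/2 f(x) v(x) dx.
Integrate the LHS by parts once:
  ∫_0^3/2 −u'' v dx = −[u'(x) v(x)]_0^3/2 + ∫_0^3/2 u'(x) v'(x) dx.
Thus ∫_0^3/2 u'(x) v'(x) dx = ∫_0^3/2 f(x) v(x) dx + [u'(x) v(x)]_0^3/2.
Choose V so that boundary terms are either known or forced to vanish.
u has inhomogeneous Neumann u'(0) = -2, u'(3/2) = 2. [u' v]_0^3/2 = (2)·v(3/2) − (-2)·v(0) = 2·v(3/2) + 2·v(0). Take V = H^1(0, 3/2); boundary term becomes part of RHS.
Weak formulation: find u (satisfying any essential BC) such that ∫_0^3/2 u'(x) v'(x) dx = ∫_0^3/2 f v dx + 2·v(3/2) + 2·v(0) for all v ∈ V (Neumann data are natural BCs: they enter the RHS as boundary terms).
Substituting f(x) = 4*cos(4*π*x/3) - 8/3, the right-hand side is ∫_0^3/2 (4*cos(4*π*x/3) - 8/3) v dx + 2·v(3/2) + 2·v(0).
Compatibility check (pure Neumann): taking v ≡ 1 ∈ V gives 0 = ∫_0^3/2 f dx + (2) − (-2), i.e. ∫_0^3/2 f dx must equal u'(0) − u'(3/2) = -4. Indeed ∫_0^3/2 (4*cos(4*π*x/3) - 8/3) dx = -4, so the data are compatible. The solution is then unique only up to an additive constant (fix it e.g. by requiring ∫_0^3/2 u dx = 0).


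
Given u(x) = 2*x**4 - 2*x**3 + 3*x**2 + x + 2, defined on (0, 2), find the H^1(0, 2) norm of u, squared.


||u||_{H^1}^2 = 73190/63

The H^1 norm (squared) on an interval (0, L) is
  ||u||_{H^1}^2 = ∫_0^L u(x)^2 dx + ∫_0^L u'(x)^2 dx.
Compute u'(x) = 8*x**3 - 6*x**2 + 6*x + 1.
Then u(x)^2 = 4*x**8 - 8*x**7 + 16*x**6 - 8*x**5 + 13*x**4 - 2*x**3 + 13*x**2 + 4*x + 4 and u'(x)^2 = 64*x**6 - 96*x**5 + 132*x**4 - 56*x**3 + 24*x**2 + 12*x + 1.
Integrate each monomial from 0 to 2 using ∫_0^2 c·x^n dx = c·2^(n+1)/(n+1):
  ∫_0^2 u(x)^2 dx = ∫_0^2 (4*x^8 - 8*x^7 + 16*x^6 - 8*x^5 + 13*x^4 - 2*x^3 + 13*x^2 + 4*x + 4) dx. Term by term:
    ∫_0^2 4*x^8 dx = 2048/9;  ∫_0^2 -8*x^7 dx = -256;  ∫_0^2 16*x^6 dx = 2048/7;
    ∫_0^2 -8*x^5 dx = -256/3;  ∫_0^2 13*x^4 dx = 416/5;  ∫_0^2 -2*x^3 dx = -8;
    ∫_0^2 13*x^2 dx = 104/3;  ∫_0^2 4*x dx = 8;  ∫_0^2 4 dx = 8.
  Sum: 2048/9 − 256 + 2048/7 − 256/3 + 416/5 − 8 + 104/3 + 8 + 8 = 95968/315.
  ∫_0^2 u'(x)^2 dx = ∫_0^2 (64*x^6 - 96*x^5 + 132*x^4 - 56*x^3 + 24*x^2 + 12*x + 1) dx. Term by term:
    ∫_0^2 64*x^6 dx = 8192/7;  ∫_0^2 -96*x^5 dx = -1024;  ∫_0^2 132*x^4 dx = 4224/5;
    ∫_0^2 -56*x^3 dx = -224;  ∫_0^2 24*x^2 dx = 64;  ∫_0^2 12*x dx = 24;
    ∫_0^2 1 dx = 2.
  Sum: 8192/7 − 1024 + 4224/5 − 224 + 64 + 24 + 2 = 29998/35.
Adding: ||u||_{H^1}^2 = 95968/315 + 29998/35 = 73190/63.


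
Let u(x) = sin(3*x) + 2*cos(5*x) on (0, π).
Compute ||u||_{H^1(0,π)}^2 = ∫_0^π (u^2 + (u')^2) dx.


||u||_{H^1(0,π)}^2 = 57*π

u'(x) = -10*sin(5*x) + 3*cos(3*x).
Expand u² and (u')² and integrate term by term on (0, π), using: for integers n ≥ 1, ∫_0^π sin²(nx) dx = ∫_0^π cos²(nx) dx = π/2; for n ≠ n', ∫_0^π sin(nx)sin(n'x) dx = ∫_0^π cos(nx)cos(n'x) dx = 0; and by product-to-sum, ∫_0^π sin(nx)cos(n'x) dx = ½∫_0^π [sin((n+n')x) + sin((n−n')x)] dx, which is 0 when n+n' is even and 2n/(n²−n'²) when n+n' is odd (it need not vanish on (0, π)).
  u² squared terms: (2)²·∫cos(5x)² dx = 4·π/2 = 2*π;  (1)²·∫sin(3x)² dx = 1·π/2 = π/2.
  u² cross terms: 2·(2)·(1)·∫cos(5x)·sin(3x) dx = 4·(0) = 0.
  So ∫_0^π u² dx = 2*π + π/2 + 0 = 5*π/2.
  (u')² squared terms: (-10)²·∫sin(5x)² dx = 100·π/2 = 50*π;  (3)²·∫cos(3x)² dx = 9·π/2 = 9*π/2.
  (u')² cross terms: 2·(-10)·(3)·∫sin(5x)·cos(3x) dx = -60·(0) = 0.
  So ∫_0^π (u')² dx = 50*π + 9*π/2 + 0 = 109*π/2.
||u||_{H^1}^2 = (5*π/2) + (109*π/2) = 57*π.


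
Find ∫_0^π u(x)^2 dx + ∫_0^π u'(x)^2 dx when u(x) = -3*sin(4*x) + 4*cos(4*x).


||u||_{H^1(0,π)}^2 = 425*π/2

u'(x) = -16*sin(4*x) - 12*cos(4*x).
Expand u² and (u')² and integrate term by term on (0, π), using: for integers n ≥ 1, ∫_0^π sin²(nx) dx = ∫_0^π cos²(nx) dx = π/2; for n ≠ n', ∫_0^π sin(nx)sin(n'x) dx = ∫_0^π cos(nx)cos(n'x) dx = 0; and by product-to-sum, ∫_0^π sin(nx)cos(n'x) dx = ½∫_0^π [sin((n+n')x) + sin((n−n')x)] dx, which is 0 when n+n' is even and 2n/(n²−n'²) when n+n' is odd (it need not vanish on (0, π)).
  u² squared terms: (-3)²·∫sin(4x)² dx = 9·π/2 = 9*π/2;  (4)²·∫cos(4x)² dx = 16·π/2 = 8*π.
  u² cross terms: 2·(-3)·(4)·∫sin(4x)·cos(4x) dx = -24·(0) = 0.
  So ∫_0^π u² dx = 9*π/2 + 8*π + 0 = 25*π/2.
  (u')² squared terms: (-16)²·∫sin(4x)² dx = 256·π/2 = 128*π;  (-12)²·∫cos(4x)² dx = 144·π/2 = 72*π.
  (u')² cross terms: 2·(-16)·(-12)·∫sin(4x)·cos(4x) dx = 384·(0) = 0.
  So ∫_0^π (u')² dx = 128*π + 72*π + 0 = 200*π.
||u||_{H^1}^2 = (25*π/2) + (200*π) = 425*π/2.


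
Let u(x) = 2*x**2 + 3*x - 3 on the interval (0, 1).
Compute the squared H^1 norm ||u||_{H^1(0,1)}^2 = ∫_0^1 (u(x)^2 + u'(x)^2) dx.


||u||_{H^1}^2 = 437/15

The H^1 norm (squared) on an interval (0, L) is
  ||u||_{H^1}^2 = ∫_0^L u(x)^2 dx + ∫_0^L u'(x)^2 dx.
Compute u'(x) = 4*x + 3.
Then u(x)^2 = 4*x**4 + 12*x**3 - 3*x**2 - 18*x + 9 and u'(x)^2 = 16*x**2 + 24*x + 9.
Integrate each monomial from 0 to 1 using ∫_0^1 c·x^n dx = c·1^(n+1)/(n+1):
  ∫_0^1 u(x)^2 dx = ∫_0^1 (4*x^4 + 12*x^3 - 3*x^2 - 18*x + 9) dx. Term by term:
    ∫_0^1 4*x^4 dx = 4/5;  ∫_0^1 12*x^3 dx = 3;  ∫_0^1 -3*x^2 dx = -1;
    ∫_0^1 -18*x dx = -9;  ∫_0^1 9 dx = 9.
  Sum: 4/5 + 3 − 1 − 9 + 9 = 14/5.
  ∫_0^1 u'(x)^2 dx = ∫_0^1 (16*x^2 + 24*x + 9) dx. Term by term:
    ∫_0^1 16*x^2 dx = 16/3;  ∫_0^1 24*x dx = 12;  ∫_0^1 9 dx = 9.
  Sum: 16/3 + 12 + 9 = 79/3.
Adding: ||u||_{H^1}^2 = 14/5 + 79/3 = 437/15.


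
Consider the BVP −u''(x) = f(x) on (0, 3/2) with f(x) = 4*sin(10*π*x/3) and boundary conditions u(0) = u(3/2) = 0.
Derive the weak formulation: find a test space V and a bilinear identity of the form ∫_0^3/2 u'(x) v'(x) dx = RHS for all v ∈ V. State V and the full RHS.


V = H^1_0(0, 3/2) (so v(0) = v(3/2) = 0); weak form: ∫_0^3/2 u'v' dx = ∫_0^3/2 (4*sin(10*π*x/3)) v dx for all v ∈ V.

Multiply both sides by a test function v and integrate from 0 to 3/2:
  ∫_0^3/2 −u''(x) v(x) dx = ∫_0^3/2 f(x) v(x) dx.
Integrate the LHS by parts once:
  ∫_0^3/2 −u'' v dx = −[u'(x) v(x)]_0^3/2 + ∫_0^3/2 u'(x) v'(x) dx.
Thus ∫_0^3/2 u'(x) v'(x) dx = ∫_0^3/2 f(x) v(x) dx + [u'(x) v(x)]_0^3/2.
Choose V so that boundary terms are either known or forced to vanish.
u is Dirichlet: u(0) = u(3/2) = 0. Let V = H^1_0(0, 3/2); then v(0) = v(3/2) = 0, and [u' v]_0^3/2 = 0.
Weak formulation: find u (satisfying any essential BC) such that ∫_0^3/2 u'(x) v'(x) dx = ∫_0^3/2 f v dx for all v ∈ V.
Substituting f(x) = 4*sin(10*π*x/3), the right-hand side is ∫_0^3/2 (4*sin(10*π*x/3)) v dx.


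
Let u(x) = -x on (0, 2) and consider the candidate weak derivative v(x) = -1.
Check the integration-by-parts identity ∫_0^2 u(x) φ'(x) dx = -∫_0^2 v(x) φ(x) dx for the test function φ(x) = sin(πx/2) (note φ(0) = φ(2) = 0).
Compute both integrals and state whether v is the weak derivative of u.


LHS = 4/π, RHS = 4/π. Yes, v = u' weakly.

u(x) = -x, classical derivative u'(x) = -1.
φ(x) = sin(πx/2), so φ'(x) = π*cos(π*x/2)/2.
Note φ(0) = φ(2) = 0, so the boundary term u·φ vanishes.
LHS = ∫_0^2 u(x) φ'(x) dx = ∫_0^2 (-π*x*cos(π*x/2)/2) dx. Term by term:
  ∫_0^2 -π*x*cos(π*x/2)/2 dx = 4/π.
So LHS = 4/π.
∫_0^2 v(x) φ(x) dx = ∫_0^2 (-sin(π*x/2)) dx. Term by term:
  ∫_0^2 -sin(π*x/2) dx = -4/π.
So RHS = -∫_0^2 v(x) φ(x) dx = 4/π.
LHS = RHS, so the identity holds for this test φ.
Moreover u is smooth here and v(x) = u'(x) = -1 pointwise, so the identity holds for every test function. Hence v is the weak derivative of u.


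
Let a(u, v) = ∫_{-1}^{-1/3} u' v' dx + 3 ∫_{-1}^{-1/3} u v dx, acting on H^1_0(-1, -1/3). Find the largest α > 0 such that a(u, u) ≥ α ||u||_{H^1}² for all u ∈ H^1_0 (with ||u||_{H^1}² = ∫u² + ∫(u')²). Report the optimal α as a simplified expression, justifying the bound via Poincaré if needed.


α = 1

Coercivity of a(·,·) on H^1_0(-1, -1/3) means a(u, u) ≥ α ||u||_{H^1}² for every u ∈ H^1_0.
The interval has length L = 2/3, and Poincaré/coercivity depend only on L. Here a(u, u) = ∫(u')² + (3)·∫u².
Here c = 3 ≥ 1, so a(u,u) = ∫(u')² + c∫u² ≥ ∫(u')² + ∫u² = ||u||_{H^1}², i.e. α = 1 works. No larger α is possible: a(u,u) ≥ α||u||_{H^1}² means (1−α)∫(u')² ≥ (α−c)∫u², and for the modes u_n = sin(nπ(x−x₀)/L) (x₀ the left endpoint) one has ∫u_n²/∫(u_n')² = (L/(nπ))² → 0, so a(u_n,u_n)/||u_n||_{H^1}² → 1. Hence the optimal constant is α = 1.
Therefore α = 1.


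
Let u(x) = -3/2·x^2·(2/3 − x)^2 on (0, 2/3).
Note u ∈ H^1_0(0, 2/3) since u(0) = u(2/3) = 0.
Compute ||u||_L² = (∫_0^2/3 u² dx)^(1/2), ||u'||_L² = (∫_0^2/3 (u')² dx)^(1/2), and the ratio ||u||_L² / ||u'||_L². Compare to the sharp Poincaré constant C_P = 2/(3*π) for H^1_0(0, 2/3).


||u||_L² / ||u'||_L² = sqrt(3)/9 < C_P = 2/(3*π).

u(x) = -3/2·x^2·(2/3 − x)^2, so u'(x) = 2*x*(-9*x^2 + 9*x - 2)/3.
u(x) = -3/2·x^2·(2/3 − x)^2 vanishes at x = 0 and x = 2/3, so u ∈ H^1_0(0, 2/3). Differentiate via the product rule and integrate the resulting polynomials term by term.
  ∫_0^2/3 u² dx = ∫_0^2/3 (9*x^8/4 - 6*x^7 + 6*x^6 - 8*x^5/3 + 4*x^4/9) dx. Term by term:
    ∫_0^2/3 9*x^8/4 dx = 128/19683;  ∫_0^2/3 -6*x^7 dx = -64/2187;  ∫_0^2/3 6*x^6 dx = 256/5103;
    ∫_0^2/3 -8*x^5/3 dx = -256/6561;  ∫_0^2/3 4*x^4/9 dx = 128/10935.
  Sum: 128/19683 − 64/2187 + 256/5103 − 256/6561 + 128/10935 = 64/688905.
  ∫_0^2/3 (u')² dx = ∫_0^2/3 (36*x^6 - 72*x^5 + 52*x^4 - 16*x^3 + 16*x^2/9) dx. Term by term:
    ∫_0^2/3 36*x^6 dx = 512/1701;  ∫_0^2/3 -72*x^5 dx = -256/243;  ∫_0^2/3 52*x^4 dx = 1664/1215;
    ∫_0^2/3 -16*x^3 dx = -64/81;  ∫_0^2/3 16*x^2/9 dx = 128/729.
  Sum: 512/1701 − 256/243 + 1664/1215 − 64/81 + 128/729 = 64/25515.
∫_0^2/3 u² dx = 64/688905, so ||u||_L² = 8*sqrt(105)/8505.
∫_0^2/3 (u')² dx = 64/25515, so ||u'||_L² = 8*sqrt(35)/945.
Ratio ||u||_L² / ||u'||_L² = sqrt(3)/9.
Sharp Poincaré constant on H^1_0(0, 2/3) is C_P = L/π = 2/(3*π), achieved by sin(3*π/2·x).
A polynomial bump cannot attain the sharp Poincaré constant (only the first sine eigenfunction does), so the ratio is strictly less than C_P, consistent with ||u||_L² ≤ C_P ||u'||_L².


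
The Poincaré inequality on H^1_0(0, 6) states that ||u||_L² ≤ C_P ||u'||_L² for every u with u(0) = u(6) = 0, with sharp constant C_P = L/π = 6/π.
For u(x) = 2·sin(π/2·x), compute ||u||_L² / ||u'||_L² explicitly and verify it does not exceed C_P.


||u||_L² / ||u'||_L² = 2/π < C_P = 6/π.

u(x) = 2·sin(π/2·x), so u'(x) = π*cos(π*x/2).
Writing u(x) = A·sin(kπx/L) with A = 2 and k = 3, use ∫_0^L sin²(kπx/L) dx = L/2 and ∫_0^L cos²(kπx/L) dx = L/2.
u² = 4·sin²(π/2·x) and (u')² = π^2·cos²(π/2·x), and each of sin², cos² integrates to L/2 = 3 over (0, 6).
∫_0^6 u² dx = 12, so ||u||_L² = 2*sqrt(3).
∫_0^6 (u')² dx = 3*π^2, so ||u'||_L² = sqrt(3)*π.
Ratio ||u||_L² / ||u'||_L² = 2/π.
Sharp Poincaré constant on H^1_0(0, 6) is C_P = L/π = 6/π, achieved by sin(π/6·x).
This is the k = 3 harmonic; the ratio L/(kπ) is strictly less than C_P = L/π, consistent with the sharp inequality ||u||_L² ≤ C_P ||u'||_L².


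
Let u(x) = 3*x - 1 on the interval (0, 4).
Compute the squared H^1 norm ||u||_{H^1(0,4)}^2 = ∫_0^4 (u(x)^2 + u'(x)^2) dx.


||u||_{H^1}^2 = 184

The H^1 norm (squared) on an interval (0, L) is
  ||u||_{H^1}^2 = ∫_0^L u(x)^2 dx + ∫_0^L u'(x)^2 dx.
Compute u'(x) = 3.
Then u(x)^2 = 9*x**2 - 6*x + 1 and u'(x)^2 = 9.
Integrate each monomial from 0 to 4 using ∫_0^4 c·x^n dx = c·4^(n+1)/(n+1):
  ∫_0^4 u(x)^2 dx = ∫_0^4 (9*x^2 - 6*x + 1) dx. Term by term:
    ∫_0^4 9*x^2 dx = 192;  ∫_0^4 -6*x dx = -48;  ∫_0^4 1 dx = 4.
  Sum: 192 − 48 + 4 = 148.
  ∫_0^4 u'(x)^2 dx = ∫_0^4 (9) dx. Term by term:
    ∫_0^4 9 dx = 36.
Adding: ||u||_{H^1}^2 = 148 + 36 = 184.


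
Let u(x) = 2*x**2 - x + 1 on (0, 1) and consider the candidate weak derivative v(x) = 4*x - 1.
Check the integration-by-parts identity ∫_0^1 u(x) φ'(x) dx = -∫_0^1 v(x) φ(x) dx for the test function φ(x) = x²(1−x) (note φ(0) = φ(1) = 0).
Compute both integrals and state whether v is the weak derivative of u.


LHS = -7/60, RHS = -7/60. Yes, v = u' weakly.

u(x) = 2*x**2 - x + 1, classical derivative u'(x) = 4*x - 1.
φ(x) = x²(1−x), so φ'(x) = x*(2 - 3*x).
Note φ(0) = φ(1) = 0, so the boundary term u·φ vanishes.
LHS = ∫_0^1 u(x) φ'(x) dx = ∫_0^1 (-6*x^4 + 7*x^3 - 5*x^2 + 2*x) dx. Term by term:
  ∫_0^1 -6*x^4 dx = -6/5;  ∫_0^1 7*x^3 dx = 7/4;  ∫_0^1 -5*x^2 dx = -5/3;
  ∫_0^1 2*x dx = 1.
Sum: -6/5 + 7/4 − 5/3 + 1 = -7/60.
So LHS = -7/60.
∫_0^1 v(x) φ(x) dx = ∫_0^1 (-4*x^4 + 5*x^3 - x^2) dx. Term by term:
  ∫_0^1 -4*x^4 dx = -4/5;  ∫_0^1 5*x^3 dx = 5/4;  ∫_0^1 -x^2 dx = -1/3.
Sum: -4/5 + 5/4 − 1/3 = 7/60.
So RHS = -∫_0^1 v(x) φ(x) dx = -7/60.
LHS = RHS, so the identity holds for this test φ.
Moreover u is smooth here and v(x) = u'(x) = 4*x - 1 pointwise, so the identity holds for every test function. Hence v is the weak derivative of u.


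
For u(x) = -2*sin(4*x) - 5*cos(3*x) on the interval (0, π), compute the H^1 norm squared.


||u||_{H^1(0,π)}^2 = 1600/7 + 159*π

u'(x) = 15*sin(3*x) - 8*cos(4*x).
Expand u² and (u')² and integrate term by term on (0, π), using: for integers n ≥ 1, ∫_0^π sin²(nx) dx = ∫_0^π cos²(nx) dx = π/2; for n ≠ n', ∫_0^π sin(nx)sin(n'x) dx = ∫_0^π cos(nx)cos(n'x) dx = 0; and by product-to-sum, ∫_0^π sin(nx)cos(n'x) dx = ½∫_0^π [sin((n+n')x) + sin((n−n')x)] dx, which is 0 when n+n' is even and 2n/(n²−n'²) when n+n' is odd (it need not vanish on (0, π)).
  u² squared terms: (-5)²·∫cos(3x)² dx = 25·π/2 = 25*π/2;  (-2)²·∫sin(4x)² dx = 4·π/2 = 2*π.
  u² cross terms: 2·(-5)·(-2)·∫cos(3x)·sin(4x) dx = 20·(8/7) = 160/7.
  So ∫_0^π u² dx = 25*π/2 + 2*π + 160/7 = 160/7 + 29*π/2.
  (u')² squared terms: (-8)²·∫cos(4x)² dx = 64·π/2 = 32*π;  (15)²·∫sin(3x)² dx = 225·π/2 = 225*π/2.
  (u')² cross terms: 2·(-8)·(15)·∫cos(4x)·sin(3x) dx = -240·(-6/7) = 1440/7.
  So ∫_0^π (u')² dx = 32*π + 225*π/2 + 1440/7 = 1440/7 + 289*π/2.
||u||_{H^1}^2 = (160/7 + 29*π/2) + (1440/7 + 289*π/2) = 1600/7 + 159*π.


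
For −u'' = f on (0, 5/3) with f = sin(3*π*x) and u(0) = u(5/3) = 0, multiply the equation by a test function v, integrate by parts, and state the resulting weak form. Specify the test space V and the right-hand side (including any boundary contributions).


V = H^1_0(0, 5/3) (so v(0) = v(5/3) = 0); weak form: ∫_0^5/3 u'v' dx = ∫_0^5/3 (sin(3*π*x)) v dx for all v ∈ V.

Multiply both sides by a test function v and integrate from 0 to 5/3:
  ∫_0^5/3 −u''(x) v(x) dx = ∫_0^5/3 f(x) v(x) dx.
Integrate the LHS by parts once:
  ∫_0^5/3 −u'' v dx = −[u'(x) v(x)]_0^5/3 + ∫_0^5/3 u'(x) v'(x) dx.
Thus ∫_0^5/3 u'(x) v'(x) dx = ∫_0^5/3 f(x) v(x) dx + [u'(x) v(x)]_0^5/3.
Choose V so that boundary terms are either known or forced to vanish.
u is Dirichlet: u(0) = u(5/3) = 0. Let V = H^1_0(0, 5/3); then v(0) = v(5/3) = 0, and [u' v]_0^5/3 = 0.
Weak formulation: find u (satisfying any essential BC) such that ∫_0^5/3 u'(x) v'(x) dx = ∫_0^5/3 f v dx for all v ∈ V.
Substituting f(x) = sin(3*π*x), the right-hand side is ∫_0^5/3 (sin(3*π*x)) v dx.


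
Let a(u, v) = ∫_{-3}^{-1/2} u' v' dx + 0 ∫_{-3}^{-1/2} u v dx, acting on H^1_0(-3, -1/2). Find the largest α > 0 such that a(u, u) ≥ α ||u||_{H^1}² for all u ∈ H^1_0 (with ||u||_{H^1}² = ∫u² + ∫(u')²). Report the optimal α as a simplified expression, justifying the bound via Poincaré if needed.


α = 4*π^2/(25 + 4*π^2)

Coercivity of a(·,·) on H^1_0(-3, -1/2) means a(u, u) ≥ α ||u||_{H^1}² for every u ∈ H^1_0.
The interval has length L = 5/2, and Poincaré/coercivity depend only on L. Here a(u, u) = ∫(u')² + (0)·∫u².
Here c = 0, so a(u,u) = ∫(u')² alone. The condition a(u,u) ≥ α||u||_{H^1}² reads (1−α)∫(u')² ≥ (α−c)∫u². Any admissible α is ≤ 1 (rapidly oscillating u have ∫u²/∫(u')² → 0), and α = 1 would force 0 ≥ (1−c)∫u², impossible since c < 1; so 1−α > 0. By the sharp Poincaré inequality on H^1_0 of an interval of length L, ∫(u')² ≥ (π/L)²∫u² with equality for the first sine mode sin(π(x−x₀)/L) (x₀ the left endpoint), so the inequality holds for all u iff (1−α)(π/L)² ≥ α − c, i.e. α ≤ ((π/L)² + c)/((π/L)² + 1) = (1 + c(L/π)²)/(1 + (L/π)²). (Direct route, valid since c ≤ 0: Poincaré gives c∫u² ≥ c(L/π)²∫(u')², so a(u,u) ≥ (1 + c(L/π)²)∫(u')², while ||u||_{H^1}² ≤ (1 + (L/π)²)∫(u')²; dividing yields the same α.) With (π/L)² = 4*π^2/25 and c = 0, the largest admissible constant is α = ((π/L)² + c)/((π/L)² + 1).
Simplifying, α = 4*π^2/(25 + 4*π^2).
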